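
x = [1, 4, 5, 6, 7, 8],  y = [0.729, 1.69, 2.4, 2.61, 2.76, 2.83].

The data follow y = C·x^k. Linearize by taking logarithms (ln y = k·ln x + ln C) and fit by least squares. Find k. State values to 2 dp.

Taking logs, ln y = k·ln x + ln C, so regress ln y on ln x.
Σln x = 8.8128, Σ(ln x)² = 15.8331, Σln y = 4.0990, Σln x·ln y = 7.9941.
Equations: 15.8331·k + 8.8128·ln C = 7.9941;  8.8128·k + 6·ln C = 4.0990.
Slope k = (n·Σln x·ln y − Σln x·Σln y)/(n·Σ(ln x)² − (Σln x)²) = (6·7.9941 − 8.8128·4.0990)/17.3327 = 0.68316; ln C = (Σln y − k·Σln x)/n = -0.32027.

k = 0.68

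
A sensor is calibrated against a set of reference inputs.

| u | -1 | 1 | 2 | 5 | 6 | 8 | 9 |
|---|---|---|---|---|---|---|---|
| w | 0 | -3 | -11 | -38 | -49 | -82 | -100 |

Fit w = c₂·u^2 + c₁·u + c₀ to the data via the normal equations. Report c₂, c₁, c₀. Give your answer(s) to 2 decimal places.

c₂ = -0.95, c₁ = -2.47, c₀ = -1.13

Forming AᵀA = [[12596, 1590, 212]; [1590, 212, 30]; [212, 30, 7]] and Aᵀw = [-16109, -2065, -283]ᵀ gives AᵀA·[c₂, c₁, c₀]ᵀ = Aᵀw.
Row-reducing yields c₂ = -168777/178018, c₁ = -439745/178018, c₀ = -100430/89009.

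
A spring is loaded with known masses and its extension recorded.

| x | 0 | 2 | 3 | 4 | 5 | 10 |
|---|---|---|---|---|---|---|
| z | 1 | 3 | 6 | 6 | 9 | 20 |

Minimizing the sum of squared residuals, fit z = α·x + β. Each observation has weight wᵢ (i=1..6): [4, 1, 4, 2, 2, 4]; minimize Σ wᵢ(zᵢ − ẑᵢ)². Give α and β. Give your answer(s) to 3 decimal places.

α = 1.930, β = 0.122

Forming AᵀWA = [[522, 72]; [72, 17]] and AᵀWz = [1016, 141]ᵀ gives AᵀWA·[α, β]ᵀ = AᵀWz.
Eliminating β: 17·(row 1) − 72·(row 2) gives 3690·α = 17·1016 − 72·141 = 7120, so α = 712/369.
Then β = (141 − 72·(712/369))/17 = 5/41.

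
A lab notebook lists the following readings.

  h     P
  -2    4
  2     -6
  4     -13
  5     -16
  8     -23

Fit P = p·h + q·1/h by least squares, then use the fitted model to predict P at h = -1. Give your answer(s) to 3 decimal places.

Forming XᵀX = [[113, 5]; [5, 989/1600]] and XᵀP = [-336, -573/40]ᵀ gives XᵀX·[p, q]ᵀ = XᵀP.
Δ = 113·(989/1600) − 5² = 71757/1600.
p = ((-336)·(989/1600) − 5·(-573/40))/(71757/1600) = -72568/23919; q = (113·(-573/40) − 5·(-336))/(71757/1600) = 32680/23919.
At h = -1: P̂ = (-72568/23919)·(-1) + (32680/23919)·(-1) = 13296/7973.

P̂ = 1.668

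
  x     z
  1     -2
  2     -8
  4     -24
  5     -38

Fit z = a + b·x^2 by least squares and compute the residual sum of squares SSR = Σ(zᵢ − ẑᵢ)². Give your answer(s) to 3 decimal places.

SSR = 1.756

The normal equations are: 4·a + 46·b = -72;  46·a + 898·b = -1368.
(Σ1 = 4, Σx^2 = 46, Σx^2·x^2 = 898, Σz = -72, Σx^2·z = -1368.)
Determinant 4·898 − 46² = 1476.
a = ((-72)·898 − 46·(-1368))/1476 = -48/41; b = (4·(-1368) − 46·(-72))/1476 = -60/41.
Residuals: 26/41, -40/41, 24/41, -10/41; SSR = 72/41.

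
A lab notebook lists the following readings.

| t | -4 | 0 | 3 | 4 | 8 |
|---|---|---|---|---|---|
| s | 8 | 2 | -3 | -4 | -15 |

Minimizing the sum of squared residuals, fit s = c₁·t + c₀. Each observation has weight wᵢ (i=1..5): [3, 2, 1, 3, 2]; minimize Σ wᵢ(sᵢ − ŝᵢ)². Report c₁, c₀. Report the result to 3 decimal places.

With design matrix M, MᵀWM = [[233, 19]; [19, 11]] and MᵀWs = [-393, -17]ᵀ.
Eliminating c₀: 11·(row 1) − 19·(row 2) gives 2202·c₁ = 11·(-393) − 19·(-17) = -4000, so c₁ = -2000/1101.
Then c₀ = ((-17) − 19·(-2000/1101))/11 = 1753/1101.

c₁ = -1.817, c₀ = 1.592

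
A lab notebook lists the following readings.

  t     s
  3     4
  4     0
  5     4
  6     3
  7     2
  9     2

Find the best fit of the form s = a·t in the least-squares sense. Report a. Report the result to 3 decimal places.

Normal-equation sums: Σt·t = 216.
Right-hand side: Σt·s = 82.
So MᵀM·[a]ᵀ = Mᵀs: [[216]]·[a]ᵀ = [82]ᵀ.
a = 82/216 = 0.37963.

a = 0.380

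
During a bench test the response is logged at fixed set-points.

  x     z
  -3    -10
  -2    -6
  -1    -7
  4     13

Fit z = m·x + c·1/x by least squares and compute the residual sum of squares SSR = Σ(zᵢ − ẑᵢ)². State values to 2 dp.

SSR = 3.06

The normal equations are: 30·m + 4·c = 101;  4·m + (205/144)·c = 199/12.
Eliminating c: (205/144)·(row 1) − 4·(row 2) gives (641/24)·m = (205/144)·101 − 4·(199/12) = 11153/144, so m = 11153/3846.
Then c = ((199/12) − 4·(11153/3846))/(205/144) = 2244/641.
Residuals: -171/1282, 2981/1923, -2305/3846, 1010/1923; SSR = 11753/3846.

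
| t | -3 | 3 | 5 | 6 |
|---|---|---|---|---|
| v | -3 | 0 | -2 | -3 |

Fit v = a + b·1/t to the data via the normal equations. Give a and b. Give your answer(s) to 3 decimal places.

The normal equations are: 4·a + (11/30)·b = -8;  (11/30)·a + (29/100)·b = 1/10.
Determinant 4·(29/100) − (11/30)² = 923/900.
a = ((-8)·(29/100) − (11/30)·(1/10))/(923/900) = -2121/923; b = (4·(1/10) − (11/30)·(-8))/(923/900) = 3000/923.

a = -2.298, b = 3.250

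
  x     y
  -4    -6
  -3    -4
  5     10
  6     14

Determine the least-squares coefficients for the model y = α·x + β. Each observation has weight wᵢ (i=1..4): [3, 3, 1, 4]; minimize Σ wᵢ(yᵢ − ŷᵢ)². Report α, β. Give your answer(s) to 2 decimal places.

α = 1.96, β = 1.84

Setting ∂/∂α … = 0 gives: 244·α + 8·β = 494;  8·α + 11·β = 36.
Determinant 244·11 − 8² = 2620.
α = (494·11 − 8·36)/2620 = 2573/1310; β = (244·36 − 8·494)/2620 = 1208/655.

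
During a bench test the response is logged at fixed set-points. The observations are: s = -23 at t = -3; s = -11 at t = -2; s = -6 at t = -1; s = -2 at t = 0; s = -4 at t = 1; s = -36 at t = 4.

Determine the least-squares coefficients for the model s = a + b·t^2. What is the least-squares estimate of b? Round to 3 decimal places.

MᵀM·[a, b]ᵀ = Mᵀs reads: 6·a + 31·b = -82;  31·a + 355·b = -837.
Determinant 6·355 − 31² = 1169.
a = ((-82)·355 − 31·(-837))/1169 = -3163/1169; b = (6·(-837) − 31·(-82))/1169 = -2480/1169.

b = -2.121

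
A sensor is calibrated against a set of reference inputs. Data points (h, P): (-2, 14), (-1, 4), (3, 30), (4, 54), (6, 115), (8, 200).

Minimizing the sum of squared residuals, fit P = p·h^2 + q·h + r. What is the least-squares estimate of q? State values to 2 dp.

Normal-equation sums: Σh^2·h^2 = 5746, Σh^2·h = 810, Σh^2 = 130, Σh·h = 130, Σh = 18, Σ1 = 6.
Moment sums: Σh^2·P = 18134, Σh·P = 2564, ΣP = 417.
XᵀX·[p, q, r]ᵀ = XᵀP becomes [[5746, 810, 130]; [810, 130, 18]; [130, 18, 6]]·[p, q, r]ᵀ = [18134, 2564, 417]ᵀ.
Row-reducing yields p = 13131/4334, q = 4619/8668, r = 19559/8668.

q = 0.53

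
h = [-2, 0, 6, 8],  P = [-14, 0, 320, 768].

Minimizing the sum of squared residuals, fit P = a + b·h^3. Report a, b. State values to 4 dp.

Sums needed: Σ1 = 4, Σh^3 = 720, Σh^3·h^3 = 308864.
And ΣP = 1074, Σh^3·P = 462448.
Determinant 4·308864 − 720² = 717056.
a = (1074·308864 − 720·462448)/717056 = -4854/2801; b = (4·462448 − 720·1074)/717056 = 33641/22408.

a = -1.7330, b = 1.5013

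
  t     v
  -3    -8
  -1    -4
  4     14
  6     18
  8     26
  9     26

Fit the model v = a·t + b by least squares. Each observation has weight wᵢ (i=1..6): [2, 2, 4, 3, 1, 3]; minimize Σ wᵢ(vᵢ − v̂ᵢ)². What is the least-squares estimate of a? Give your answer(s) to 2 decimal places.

a = 2.95

Entries of XᵀWX: Σwᵢ·t·t = 499, Σwᵢ·t = 61, Σwᵢ·1 = 15.
For XᵀWv: Σwᵢ·t·v = 1514, Σwᵢ·v = 190.
Normal equations: [[499, 61]; [61, 15]]·[a, b]ᵀ = [1514, 190]ᵀ.
Determinant 499·15 − 61² = 3764.
a = (1514·15 − 61·190)/3764 = 2780/941; b = (499·190 − 61·1514)/3764 = 614/941.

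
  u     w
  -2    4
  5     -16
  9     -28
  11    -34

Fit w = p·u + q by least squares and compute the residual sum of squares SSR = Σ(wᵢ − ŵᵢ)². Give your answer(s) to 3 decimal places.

XᵀX·[p, q]ᵀ = Xᵀw reads: 231·p + 23·q = -714;  23·p + 4·q = -74.
(Σu·u = 231, Σu = 23, Σ1 = 4, Σu·w = -714, Σw = -74.)
Δ = 231·4 − 23² = 395.
p = ((-714)·4 − 23·(-74))/395 = -1154/395; q = (231·(-74) − 23·(-714))/395 = -672/395.
Residuals: -56/395, 122/395, -2/395, -64/395; SSR = 56/395.

SSR = 0.142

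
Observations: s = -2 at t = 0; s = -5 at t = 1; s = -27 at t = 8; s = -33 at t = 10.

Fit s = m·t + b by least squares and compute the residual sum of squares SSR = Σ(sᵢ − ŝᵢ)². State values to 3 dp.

Normal-equation sums: Σt·t = 165, Σt = 19, Σ1 = 4.
Right-hand side: Σt·s = -551, Σs = -67.
XᵀX·[m, b]ᵀ = Xᵀs becomes [[165, 19]; [19, 4]]·[m, b]ᵀ = [-551, -67]ᵀ.
Eliminating b: 4·(row 1) − 19·(row 2) gives 299·m = 4·(-551) − 19·(-67) = -931, so m = -931/299.
Then b = ((-67) − 19·(-931/299))/4 = -586/299.
Residuals: -12/299, 22/299, -3/23, 29/299; SSR = 10/299.

SSR = 0.033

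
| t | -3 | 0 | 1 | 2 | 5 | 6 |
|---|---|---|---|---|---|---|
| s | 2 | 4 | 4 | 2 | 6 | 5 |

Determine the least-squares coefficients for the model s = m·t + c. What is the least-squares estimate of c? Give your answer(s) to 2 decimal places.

c = 3.17

AᵀA·[m, c]ᵀ = Aᵀs reads: 75·m + 11·c = 62;  11·m + 6·c = 23.
Δ = 75·6 − 11² = 329.
m = (62·6 − 11·23)/329 = 17/47; c = (75·23 − 11·62)/329 = 149/47.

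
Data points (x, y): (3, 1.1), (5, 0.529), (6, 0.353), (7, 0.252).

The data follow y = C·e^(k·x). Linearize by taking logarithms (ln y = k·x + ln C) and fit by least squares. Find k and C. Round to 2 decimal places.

k = -0.37, C = 3.35

With ln yᵢ as the transformed response and xᵢ as the regressor:
XᵀX = [[119.0000, 21.0000]; [21.0000, 4]], rhs = [-18.7939, -2.9611]ᵀ  (here Σx = 21.0000, Σ(x)² = 119.0000, Σln y = -2.9611, Σx·ln y = -18.7939).
Solving (det = 35.0000): k = -0.37123, ln C = 1.20871, so C = exp(1.20871) = 3.34915.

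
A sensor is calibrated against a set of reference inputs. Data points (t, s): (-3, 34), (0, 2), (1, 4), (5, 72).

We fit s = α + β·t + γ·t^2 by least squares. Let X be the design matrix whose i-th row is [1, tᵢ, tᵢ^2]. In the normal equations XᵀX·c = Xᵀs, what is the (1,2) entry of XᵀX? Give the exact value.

Row 1 ↔ basis 1, column 2 ↔ basis t, so (XᵀX)_{1,2} = Σᵢ t = (1)·(-3) + (1)·(0) + (1)·(1) + (1)·(5) = 3.

3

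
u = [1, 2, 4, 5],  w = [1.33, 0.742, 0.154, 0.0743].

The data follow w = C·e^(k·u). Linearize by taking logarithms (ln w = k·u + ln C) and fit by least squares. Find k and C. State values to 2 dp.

k = -0.73, C = 2.95

With ln wᵢ as the transformed response and uᵢ as the regressor:
XᵀX = [[46.0000, 12.0000]; [12.0000, 4]], rhs = [-20.7931, -4.4837]ᵀ  (here Σu = 12.0000, Σ(u)² = 46.0000, Σln w = -4.4837, Σu·ln w = -20.7931).
Δ = 46.0000·4 − (12.0000)² = 40.0000; k = (-20.7931·4 − 12.0000·-4.4837)/40.0000 = -0.73420, ln C = (46.0000·-4.4837 − 12.0000·-20.7931)/40.0000 = 1.08169, so C = exp(1.08169) = 2.94967.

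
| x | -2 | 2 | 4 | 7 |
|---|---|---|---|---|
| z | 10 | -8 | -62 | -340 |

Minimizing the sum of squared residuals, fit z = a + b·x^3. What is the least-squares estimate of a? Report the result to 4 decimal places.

From the data, Σ1 = 4, Σx^3 = 407, Σx^3·x^3 = 121873.
For Mᵀz: Σz = -400, Σx^3·z = -120732.
So MᵀM·[a, b]ᵀ = Mᵀz: [[4, 407]; [407, 121873]]·[a, b]ᵀ = [-400, -120732]ᵀ.
Determinant 4·121873 − 407² = 321843.
a = ((-400)·121873 − 407·(-120732))/321843 = 388724/321843; b = (4·(-120732) − 407·(-400))/321843 = -320128/321843.

a = 1.2078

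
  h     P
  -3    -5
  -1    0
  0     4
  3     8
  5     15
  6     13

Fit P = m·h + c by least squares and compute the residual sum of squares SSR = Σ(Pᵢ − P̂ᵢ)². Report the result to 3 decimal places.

SSR = 12.726

Compute the Gram sums: Σh·h = 80, Σh = 10, Σ1 = 6.
And Σh·P = 192, ΣP = 35.
MᵀM·[m, c]ᵀ = MᵀP becomes [[80, 10]; [10, 6]]·[m, c]ᵀ = [192, 35]ᵀ.
Eliminating c: 6·(row 1) − 10·(row 2) gives 380·m = 6·192 − 10·35 = 802, so m = 401/190.
Then c = (35 − 10·(401/190))/6 = 44/19.
Residuals: -187/190, -39/190, 32/19, -123/190, 81/38, -188/95; SSR = 1209/95.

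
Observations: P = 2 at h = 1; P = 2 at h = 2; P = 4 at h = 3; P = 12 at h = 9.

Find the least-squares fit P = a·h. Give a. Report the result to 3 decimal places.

a = 1.326

Sums needed: Σh·h = 95.
Moment sums: Σh·P = 126.
So AᵀA·[a]ᵀ = AᵀP: [[95]]·[a]ᵀ = [126]ᵀ.
a = 126/95 = 1.32632.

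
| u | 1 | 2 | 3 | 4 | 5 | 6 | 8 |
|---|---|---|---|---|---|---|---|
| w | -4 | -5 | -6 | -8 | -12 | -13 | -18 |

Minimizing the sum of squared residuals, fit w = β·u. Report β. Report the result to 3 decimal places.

β = -2.232

With design matrix X, XᵀX = [[155]] and Xᵀw = [-346]ᵀ.
Hence β = -346 / 155 ≈ -2.23226.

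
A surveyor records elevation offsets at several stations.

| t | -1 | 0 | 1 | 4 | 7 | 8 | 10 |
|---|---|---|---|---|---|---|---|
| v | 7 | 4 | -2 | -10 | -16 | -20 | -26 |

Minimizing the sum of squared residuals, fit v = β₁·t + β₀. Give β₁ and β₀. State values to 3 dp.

β₁ = -2.887, β₀ = 2.959

The normal system AᵀA·[β₁, β₀]ᵀ = Aᵀv is [[231, 29]; [29, 7]]·[β₁, β₀]ᵀ = [-581, -63]ᵀ.
Eliminating β₀: 7·(row 1) − 29·(row 2) gives 776·β₁ = 7·(-581) − 29·(-63) = -2240, so β₁ = -280/97.
Then β₀ = ((-63) − 29·(-280/97))/7 = 287/97.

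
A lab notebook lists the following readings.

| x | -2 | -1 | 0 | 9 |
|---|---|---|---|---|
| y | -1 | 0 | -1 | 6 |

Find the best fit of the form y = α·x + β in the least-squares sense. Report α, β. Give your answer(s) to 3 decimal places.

α = 0.649, β = 0.026

Setting ∂/∂α … = 0 gives: 86·α + 6·β = 56;  6·α + 4·β = 4.
(Σx·x = 86, Σx = 6, Σ1 = 4, Σx·y = 56, Σy = 4.)
det = 86·4 − 6² = 308.
α = (56·4 − 6·4)/308 = 50/77; β = (86·4 − 6·56)/308 = 2/77.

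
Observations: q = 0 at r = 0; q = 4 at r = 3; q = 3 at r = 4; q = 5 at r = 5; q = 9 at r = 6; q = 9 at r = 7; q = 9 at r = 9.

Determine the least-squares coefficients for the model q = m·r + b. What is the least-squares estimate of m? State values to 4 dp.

m = 1.1320

The normal system AᵀA·[m, b]ᵀ = Aᵀq is [[216, 34]; [34, 7]]·[m, b]ᵀ = [247, 39]ᵀ.
det = 216·7 − 34² = 356.
m = (247·7 − 34·39)/356 = 403/356; b = (216·39 − 34·247)/356 = 13/178.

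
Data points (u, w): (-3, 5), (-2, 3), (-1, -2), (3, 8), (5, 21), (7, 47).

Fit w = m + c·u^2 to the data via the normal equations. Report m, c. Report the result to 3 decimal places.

m = -2.426, c = 0.995

With design matrix A, AᵀA = [[6, 97]; [97, 3205]] and Aᵀw = [82, 2955]ᵀ.
Δ = 6·3205 − 97² = 9821.
m = (82·3205 − 97·2955)/9821 = -23825/9821; c = (6·2955 − 97·82)/9821 = 9776/9821.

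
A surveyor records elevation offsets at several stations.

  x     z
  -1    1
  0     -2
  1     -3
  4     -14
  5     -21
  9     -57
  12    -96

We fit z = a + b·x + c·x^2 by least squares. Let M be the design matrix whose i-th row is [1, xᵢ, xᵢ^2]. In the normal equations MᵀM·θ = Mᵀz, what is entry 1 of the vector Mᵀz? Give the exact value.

Entry 1 ↔ basis 1, so (Mᵀz)_{1} = Σᵢ zᵢ = (1)·(1) + (1)·(-2) + (1)·(-3) + (1)·(-14) + (1)·(-21) + (1)·(-57) + (1)·(-96) = -192.

-192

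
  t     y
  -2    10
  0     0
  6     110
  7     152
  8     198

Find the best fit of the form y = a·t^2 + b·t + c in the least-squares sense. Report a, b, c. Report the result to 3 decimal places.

From the data, Σt^2·t^2 = 7809, Σt^2·t = 1063, Σt^2 = 153, Σt·t = 153, Σt = 19, Σ1 = 5.
For Xᵀy: Σt^2·y = 24120, Σt·y = 3288, Σy = 470.
So XᵀX·[a, b, c]ᵀ = Xᵀy: [[7809, 1063, 153]; [1063, 153, 19]; [153, 19, 5]]·[a, b, c]ᵀ = [24120, 3288, 470]ᵀ.
Row-reducing yields a = 39667/12962, b = 4521/12962, c = -6281/6481.

a = 3.060, b = 0.349, c = -0.969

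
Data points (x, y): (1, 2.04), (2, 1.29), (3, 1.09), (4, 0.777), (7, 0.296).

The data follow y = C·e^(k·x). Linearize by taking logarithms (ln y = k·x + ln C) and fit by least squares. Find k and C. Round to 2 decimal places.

k = -0.31, C = 2.67

Taking logs, ln y = k·x + ln C, so regress ln y on x.
Σx = 17.0000, Σ(x)² = 79.0000, Σln y = -0.4159, Σx·ln y = -8.0503.
Equations: 79.0000·k + 17.0000·ln C = -8.0503;  17.0000·k + 5·ln C = -0.4159.
Solving (det = 106.0000): k = -0.31302, ln C = 0.98109, so C = exp(0.98109) = 2.66735.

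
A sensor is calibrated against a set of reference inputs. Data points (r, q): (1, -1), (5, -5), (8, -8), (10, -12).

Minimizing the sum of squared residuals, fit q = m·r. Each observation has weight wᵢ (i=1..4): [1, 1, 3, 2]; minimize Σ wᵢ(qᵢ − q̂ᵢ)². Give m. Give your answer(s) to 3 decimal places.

m = -1.096

From the data, Σwᵢ·r·r = 418.
Right-hand side: Σwᵢ·r·q = -458.
So XᵀWX·[m]ᵀ = XᵀWq: [[418]]·[m]ᵀ = [-458]ᵀ.
m = (-458)/418 = -1.09569.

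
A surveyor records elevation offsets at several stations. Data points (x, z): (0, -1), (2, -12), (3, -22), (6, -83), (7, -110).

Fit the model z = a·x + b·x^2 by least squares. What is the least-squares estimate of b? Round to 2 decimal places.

Compute the Gram sums: Σx·x = 98, Σx·x^2 = 594, Σx^2·x^2 = 3794.
Moment sums: Σx·z = -1358, Σx^2·z = -8624.
MᵀM·[a, b]ᵀ = Mᵀz becomes [[98, 594]; [594, 3794]]·[a, b]ᵀ = [-1358, -8624]ᵀ.
Eliminating b: 3794·(row 1) − 594·(row 2) gives 18976·a = 3794·(-1358) − 594·(-8624) = -29596, so a = -7399/4744.
Then b = ((-8624) − 594·(-7399/4744))/3794 = -9625/4744.

b = -2.03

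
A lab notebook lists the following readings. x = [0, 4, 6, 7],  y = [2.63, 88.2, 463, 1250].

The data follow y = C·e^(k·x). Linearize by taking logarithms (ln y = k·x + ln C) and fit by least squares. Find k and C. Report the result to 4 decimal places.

Linearized form: ln y = k·x + ln C. From the 4 transformed points,
Σx = 17.0000, Σ(x)² = 101.0000, Σln y = 18.7152, Σx·ln y = 104.6611.
Equations: 101.0000·k + 17.0000·ln C = 104.6611;  17.0000·k + 4·ln C = 18.7152.
Δ = 101.0000·4 − (17.0000)² = 115.0000; k = (104.6611·4 − 17.0000·18.7152)/115.0000 = 0.87379, ln C = (101.0000·18.7152 − 17.0000·104.6611)/115.0000 = 0.96520, so C = exp(0.96520) = 2.62532.

k = 0.8738, C = 2.6253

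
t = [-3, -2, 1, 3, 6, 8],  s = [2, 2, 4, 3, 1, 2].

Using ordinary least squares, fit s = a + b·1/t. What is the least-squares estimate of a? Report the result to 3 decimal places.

Compute the Gram sums: Σ1 = 6, Σ1/t = 19/24, Σ1/t·1/t = 97/64.
For Aᵀs: Σs = 14, Σ1/t·s = 15/4.
det = 6·(97/64) − (19/24)² = 4877/576.
a = (14·(97/64) − (19/24)·(15/4))/(4877/576) = 10512/4877; b = (6·(15/4) − (19/24)·14)/(4877/576) = 6576/4877.

a = 2.155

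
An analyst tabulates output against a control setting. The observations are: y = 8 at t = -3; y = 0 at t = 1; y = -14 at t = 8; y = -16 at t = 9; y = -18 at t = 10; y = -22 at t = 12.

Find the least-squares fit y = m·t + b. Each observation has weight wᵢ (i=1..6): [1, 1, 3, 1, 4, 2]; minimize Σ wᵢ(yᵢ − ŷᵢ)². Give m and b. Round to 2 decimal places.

Normal-equation sums: Σwᵢ·t·t = 971, Σwᵢ·t = 95, Σwᵢ·1 = 12.
Moment sums: Σwᵢ·t·y = -1752, Σwᵢ·y = -166.
Eliminating b: 12·(row 1) − 95·(row 2) gives 2627·m = 12·(-1752) − 95·(-166) = -5254, so m = -2.
Then b = ((-166) − 95·(-2))/12 = 2.

m = -2.00, b = 2.00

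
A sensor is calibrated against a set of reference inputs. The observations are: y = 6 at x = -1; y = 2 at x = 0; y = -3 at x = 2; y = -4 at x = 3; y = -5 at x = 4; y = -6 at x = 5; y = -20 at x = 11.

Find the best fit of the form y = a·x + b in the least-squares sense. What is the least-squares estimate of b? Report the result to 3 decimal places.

b = 2.707

Setting ∂/∂a … = 0 gives: 176·a + 24·b = -294;  24·a + 7·b = -30.
Eliminating b: 7·(row 1) − 24·(row 2) gives 656·a = 7·(-294) − 24·(-30) = -1338, so a = -669/328.
Then b = ((-30) − 24·(-669/328))/7 = 111/41.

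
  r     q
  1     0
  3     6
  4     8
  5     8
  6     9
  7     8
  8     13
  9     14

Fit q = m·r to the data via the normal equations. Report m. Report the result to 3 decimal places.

m = 1.530

Normal-equation sums: Σr·r = 281.
And Σr·q = 430.
m = 430/281 = 1.53025.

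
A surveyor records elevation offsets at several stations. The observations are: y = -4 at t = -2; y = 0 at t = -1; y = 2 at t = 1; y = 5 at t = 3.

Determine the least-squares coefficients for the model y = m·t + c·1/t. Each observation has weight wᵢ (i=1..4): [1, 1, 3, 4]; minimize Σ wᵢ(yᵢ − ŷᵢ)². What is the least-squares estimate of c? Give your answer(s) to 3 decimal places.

c = -0.165

Setting ∂/∂m … = 0 gives: 44·m + 9·c = 74;  9·m + (169/36)·c = 44/3.
(Σwᵢ·t·t = 44, Σwᵢ·t·1/t = 9, Σwᵢ·1/t·1/t = 169/36, Σwᵢ·t·y = 74, Σwᵢ·1/t·y = 44/3.)
Δ = 44·(169/36) − 9² = 1130/9.
m = (74·(169/36) − 9·(44/3))/(1130/9) = 3877/2260; c = (44·(44/3) − 9·74)/(1130/9) = -93/565.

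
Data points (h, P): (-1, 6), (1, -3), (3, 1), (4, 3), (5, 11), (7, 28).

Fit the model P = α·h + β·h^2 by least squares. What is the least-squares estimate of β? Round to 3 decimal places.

β = 1.050

From the data, Σh·h = 101, Σh·h^2 = 559, Σh^2·h^2 = 3365.
For XᵀP: Σh·P = 257, Σh^2·P = 1707.
Eliminating β: 3365·(row 1) − 559·(row 2) gives 27384·α = 3365·257 − 559·1707 = -89408, so α = -11176/3423.
Then β = (1707 − 559·(-11176/3423))/3365 = 3593/3423.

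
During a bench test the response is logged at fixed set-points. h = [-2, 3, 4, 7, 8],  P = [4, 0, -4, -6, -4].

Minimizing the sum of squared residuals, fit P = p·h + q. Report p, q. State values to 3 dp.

p = -0.935, q = 1.742

Normal-equation sums: Σh·h = 142, Σh = 20, Σ1 = 5.
Right-hand side: Σh·P = -98, ΣP = -10.
So MᵀM·[p, q]ᵀ = MᵀP: [[142, 20]; [20, 5]]·[p, q]ᵀ = [-98, -10]ᵀ.
Eliminating q: 5·(row 1) − 20·(row 2) gives 310·p = 5·(-98) − 20·(-10) = -290, so p = -29/31.
Then q = ((-10) − 20·(-29/31))/5 = 54/31.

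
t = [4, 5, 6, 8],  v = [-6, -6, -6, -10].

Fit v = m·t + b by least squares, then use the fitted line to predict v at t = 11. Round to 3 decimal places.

The normal system MᵀM·[m, b]ᵀ = Mᵀv is [[141, 23]; [23, 4]]·[m, b]ᵀ = [-170, -28]ᵀ.
Determinant 141·4 − 23² = 35.
m = ((-170)·4 − 23·(-28))/35 = -36/35; b = (141·(-28) − 23·(-170))/35 = -38/35.
At t = 11: v̂ = (-36/35)·(11) + (-38/35)·(1) = -62/5.

v̂ = -12.400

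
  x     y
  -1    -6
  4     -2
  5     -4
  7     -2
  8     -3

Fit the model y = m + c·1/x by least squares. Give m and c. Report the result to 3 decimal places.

Setting ∂/∂m … = 0 gives: 5·m + (-79/280)·c = -17;  (-79/280)·m + (89261/78400)·c = 1131/280.
Δ = 5·(89261/78400) − (-79/280)² = 6876/1225.
m = ((-17)·(89261/78400) − (-79/280)·(1131/280))/(6876/1225) = -178511/55008; c = (5·(1131/280) − (-79/280)·(-17))/(6876/1225) = 18865/6876.

m = -3.245, c = 2.744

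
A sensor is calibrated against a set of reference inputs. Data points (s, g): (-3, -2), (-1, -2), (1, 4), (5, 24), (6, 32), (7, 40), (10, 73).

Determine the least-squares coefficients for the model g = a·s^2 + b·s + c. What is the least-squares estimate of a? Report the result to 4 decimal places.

a = 0.4958

Normal-equation sums: Σs^2·s^2 = 14405, Σs^2·s = 1657, Σs^2 = 221, Σs·s = 221, Σs = 25, Σ1 = 7.
And Σs^2·g = 10996, Σs·g = 1334, Σg = 169.
MᵀM·[a, b, c]ᵀ = Mᵀg becomes [[14405, 1657, 221]; [1657, 221, 25]; [221, 25, 7]]·[a, b, c]ᵀ = [10996, 1334, 169]ᵀ.
Inverting the 3×3 Gram matrix, [a, b, c]ᵀ = [9313/18784, 42815/18784, 1641/4696]ᵀ.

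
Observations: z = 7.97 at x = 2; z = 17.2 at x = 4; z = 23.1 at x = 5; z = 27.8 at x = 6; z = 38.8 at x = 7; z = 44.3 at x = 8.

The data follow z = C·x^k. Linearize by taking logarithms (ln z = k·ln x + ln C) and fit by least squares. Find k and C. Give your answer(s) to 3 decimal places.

k = 1.241, C = 3.231

Linearized form: ln z = k·ln x + ln C. From the 6 transformed points,
XᵀX = [[16.3136, 9.5060]; [9.5060, 6]], rhs = [31.3958, 18.8349]ᵀ  (here Σln x = 9.5060, Σ(ln x)² = 16.3136, Σln z = 18.8349, Σln x·ln z = 31.3958).
Δ = 16.3136·6 − (9.5060)² = 7.5177; k = (31.3958·6 − 9.5060·18.8349)/7.5177 = 1.24112, ln C = (16.3136·18.8349 − 9.5060·31.3958)/7.5177 = 1.17279, so C = exp(1.17279) = 3.23100.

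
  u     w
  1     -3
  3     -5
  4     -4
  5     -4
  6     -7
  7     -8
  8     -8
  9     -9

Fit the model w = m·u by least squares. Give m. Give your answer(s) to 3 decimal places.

Normal-equation sums: Σu·u = 281.
And Σu·w = -297.
So XᵀX·[m]ᵀ = Xᵀw: [[281]]·[m]ᵀ = [-297]ᵀ.
Hence m = -297 / 281 ≈ -1.05694.

m = -1.057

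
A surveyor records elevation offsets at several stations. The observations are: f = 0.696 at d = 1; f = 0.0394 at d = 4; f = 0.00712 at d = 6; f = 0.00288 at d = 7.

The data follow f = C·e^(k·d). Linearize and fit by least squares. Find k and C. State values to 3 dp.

k = -0.912, C = 1.661

Linearized form: ln f = k·d + ln C. From the 4 transformed points,
Σd = 18.0000, Σ(d)² = 102.0000, Σln f = -14.3912, Σd·ln f = -83.9172.
Equations: 102.0000·k + 18.0000·ln C = -83.9172;  18.0000·k + 4·ln C = -14.3912.
Δ = 102.0000·4 − (18.0000)² = 84.0000; k = (-83.9172·4 − 18.0000·-14.3912)/84.0000 = -0.91223, ln C = (102.0000·-14.3912 − 18.0000·-83.9172)/84.0000 = 0.50722, so C = exp(0.50722) = 1.66067.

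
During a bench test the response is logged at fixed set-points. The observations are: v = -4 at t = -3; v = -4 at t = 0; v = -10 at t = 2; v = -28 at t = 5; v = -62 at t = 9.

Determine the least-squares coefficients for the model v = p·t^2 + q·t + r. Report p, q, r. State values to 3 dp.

With design matrix A, AᵀA = [[7283, 835, 119]; [835, 119, 13]; [119, 13, 5]] and Aᵀv = [-5798, -706, -108]ᵀ.
Solving the 3×3 system (Gaussian elimination) gives p = -21461/42897, q = -81689/42897, r = -67804/14299.

p = -0.500, q = -1.904, r = -4.742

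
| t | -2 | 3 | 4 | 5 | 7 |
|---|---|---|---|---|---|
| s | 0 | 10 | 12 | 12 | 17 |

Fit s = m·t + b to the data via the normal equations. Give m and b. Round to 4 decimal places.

m = 1.8496, b = 3.9115

The normal equations are: 103·m + 17·b = 257;  17·m + 5·b = 51.
(Σt·t = 103, Σt = 17, Σ1 = 5, Σt·s = 257, Σs = 51.)
Determinant 103·5 − 17² = 226.
m = (257·5 − 17·51)/226 = 209/113; b = (103·51 − 17·257)/226 = 442/113.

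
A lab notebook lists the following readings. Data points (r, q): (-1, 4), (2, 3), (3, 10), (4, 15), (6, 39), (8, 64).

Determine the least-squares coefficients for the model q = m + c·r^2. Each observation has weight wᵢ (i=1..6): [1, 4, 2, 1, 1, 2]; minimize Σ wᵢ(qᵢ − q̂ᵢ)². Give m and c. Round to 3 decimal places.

Sums needed: Σwᵢ·1 = 11, Σwᵢ·r^2 = 215, Σwᵢ·r^2·r^2 = 9971.
For AᵀWq: Σwᵢ·q = 218, Σwᵢ·r^2·q = 10068.
So AᵀWA·[m, c]ᵀ = AᵀWq: [[11, 215]; [215, 9971]]·[m, c]ᵀ = [218, 10068]ᵀ.
Eliminating c: 9971·(row 1) − 215·(row 2) gives 63456·m = 9971·218 − 215·10068 = 9058, so m = 4529/31728.
Then c = (10068 − 215·(4529/31728))/9971 = 31939/31728.

m = 0.143, c = 1.007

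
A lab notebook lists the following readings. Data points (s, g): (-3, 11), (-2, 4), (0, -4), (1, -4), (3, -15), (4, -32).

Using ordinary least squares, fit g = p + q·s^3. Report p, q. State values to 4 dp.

With design matrix M, MᵀM = [[6, 57]; [57, 5619]] and Mᵀg = [-40, -2786]ᵀ.
Eliminating q: 5619·(row 1) − 57·(row 2) gives 30465·p = 5619·(-40) − 57·(-2786) = -65958, so p = -21986/10155.
Then q = ((-2786) − 57·(-21986/10155))/5619 = -1604/3385.

p = -2.1650, q = -0.4739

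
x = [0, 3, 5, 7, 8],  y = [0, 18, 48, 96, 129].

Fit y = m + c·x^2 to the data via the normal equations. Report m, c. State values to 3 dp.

m = -0.643, c = 2.001

Compute the Gram sums: Σ1 = 5, Σx^2 = 147, Σx^2·x^2 = 7203.
For Aᵀy: Σy = 291, Σx^2·y = 14322.
Normal equations: [[5, 147]; [147, 7203]]·[m, c]ᵀ = [291, 14322]ᵀ.
Δ = 5·7203 − 147² = 14406.
m = (291·7203 − 147·14322)/14406 = -9/14; c = (5·14322 − 147·291)/14406 = 1373/686.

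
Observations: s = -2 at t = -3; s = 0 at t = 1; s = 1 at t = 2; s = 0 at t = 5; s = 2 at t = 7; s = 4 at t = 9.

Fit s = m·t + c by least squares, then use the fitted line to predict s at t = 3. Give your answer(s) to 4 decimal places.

ŝ = 0.6213

The normal equations are: 169·m + 21·c = 58;  21·m + 6·c = 5.
(Σt·t = 169, Σt = 21, Σ1 = 6, Σt·s = 58, Σs = 5.)
Eliminating c: 6·(row 1) − 21·(row 2) gives 573·m = 6·58 − 21·5 = 243, so m = 81/191.
Then c = (5 − 21·(81/191))/6 = -373/573.
At t = 3: ŝ = (81/191)·(3) + (-373/573)·(1) = 356/573.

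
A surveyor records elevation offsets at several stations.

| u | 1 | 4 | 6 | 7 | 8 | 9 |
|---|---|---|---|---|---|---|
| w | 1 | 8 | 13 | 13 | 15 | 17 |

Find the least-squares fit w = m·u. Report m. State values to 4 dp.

m = 1.9231

Entries of MᵀM: Σu·u = 247.
Right-hand side: Σu·w = 475.
MᵀM·[m]ᵀ = Mᵀw becomes [[247]]·[m]ᵀ = [475]ᵀ.
Hence m = 475 / 247 ≈ 1.92308.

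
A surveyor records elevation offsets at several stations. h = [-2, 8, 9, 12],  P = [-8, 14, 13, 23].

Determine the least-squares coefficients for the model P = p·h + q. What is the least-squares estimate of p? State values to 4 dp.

p = 2.1445

Entries of XᵀX: Σh·h = 293, Σh = 27, Σ1 = 4.
For XᵀP: Σh·P = 521, ΣP = 42.
det = 293·4 − 27² = 443.
p = (521·4 − 27·42)/443 = 950/443; q = (293·42 − 27·521)/443 = -1761/443.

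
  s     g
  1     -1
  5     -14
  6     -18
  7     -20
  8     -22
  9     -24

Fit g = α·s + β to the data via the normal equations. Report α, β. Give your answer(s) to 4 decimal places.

α = -2.9250, β = 1.0500

Entries of MᵀM: Σs·s = 256, Σs = 36, Σ1 = 6.
Moment sums: Σs·g = -711, Σg = -99.
Δ = 256·6 − 36² = 240.
α = ((-711)·6 − 36·(-99))/240 = -117/40; β = (256·(-99) − 36·(-711))/240 = 21/20.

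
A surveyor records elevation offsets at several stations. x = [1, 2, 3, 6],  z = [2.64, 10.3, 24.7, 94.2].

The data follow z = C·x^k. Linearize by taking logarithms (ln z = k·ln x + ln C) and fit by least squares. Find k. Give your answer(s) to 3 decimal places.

With ln zᵢ as the transformed response and ln xᵢ as the regressor:
XᵀX = [[4.8978, 3.5835]; [3.5835, 4]], rhs = [13.2839, 11.0551]ᵀ  (here Σln x = 3.5835, Σ(ln x)² = 4.8978, Σln z = 11.0551, Σln x·ln z = 13.2839).
Slope k = (n·Σln x·ln z − Σln x·Σln z)/(n·Σ(ln x)² − (Σln x)²) = (4·13.2839 − 3.5835·11.0551)/6.7496 = 2.00294; ln C = (Σln z − k·Σln x)/n = 0.96939.

k = 2.003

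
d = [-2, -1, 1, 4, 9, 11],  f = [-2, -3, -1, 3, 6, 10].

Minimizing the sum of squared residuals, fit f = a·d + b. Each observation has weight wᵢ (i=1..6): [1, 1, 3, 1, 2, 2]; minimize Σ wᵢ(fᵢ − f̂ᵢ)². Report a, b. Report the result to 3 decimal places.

Sums needed: Σwᵢ·d·d = 428, Σwᵢ·d = 44, Σwᵢ·1 = 10.
Moment sums: Σwᵢ·d·f = 344, Σwᵢ·f = 27.
So XᵀWX·[a, b]ᵀ = XᵀWf: [[428, 44]; [44, 10]]·[a, b]ᵀ = [344, 27]ᵀ.
Eliminating b: 10·(row 1) − 44·(row 2) gives 2344·a = 10·344 − 44·27 = 2252, so a = 563/586.
Then b = (27 − 44·(563/586))/10 = -895/586.

a = 0.961, b = -1.527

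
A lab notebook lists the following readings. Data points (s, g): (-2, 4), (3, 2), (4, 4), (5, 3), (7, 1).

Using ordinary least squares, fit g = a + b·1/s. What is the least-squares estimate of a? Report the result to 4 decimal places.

a = 2.9492

From the data, Σ1 = 5, Σ1/s = 179/420, Σ1/s·1/s = 85381/176400.
For Mᵀg: Σg = 14, Σ1/s·g = 43/105.
Eliminating b: (85381/176400)·(row 1) − (179/420)·(row 2) gives (24679/11025)·a = (85381/176400)·14 − (179/420)·(43/105) = 64697/9800, so a = 582273/197432.
Then b = ((43/105) − (179/420)·(582273/197432))/(85381/176400) = -86415/49358.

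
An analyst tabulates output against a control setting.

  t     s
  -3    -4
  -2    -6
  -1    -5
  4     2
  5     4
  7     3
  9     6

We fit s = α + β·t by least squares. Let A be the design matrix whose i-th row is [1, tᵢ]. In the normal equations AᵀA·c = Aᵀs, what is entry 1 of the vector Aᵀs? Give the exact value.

Entry 1 ↔ basis 1, so (Aᵀs)_{1} = Σᵢ sᵢ = (1)·(-4) + (1)·(-6) + (1)·(-5) + (1)·(2) + (1)·(4) + (1)·(3) + (1)·(6) = 0.

0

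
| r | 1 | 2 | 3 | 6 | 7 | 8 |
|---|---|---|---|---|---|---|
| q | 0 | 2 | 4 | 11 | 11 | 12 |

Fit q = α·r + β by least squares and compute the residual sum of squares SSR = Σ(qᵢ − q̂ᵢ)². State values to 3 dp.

Normal-equation sums: Σr·r = 163, Σr = 27, Σ1 = 6.
Moment sums: Σr·q = 255, Σq = 40.
So MᵀM·[α, β]ᵀ = Mᵀq: [[163, 27]; [27, 6]]·[α, β]ᵀ = [255, 40]ᵀ.
det = 163·6 − 27² = 249.
α = (255·6 − 27·40)/249 = 150/83; β = (163·40 − 27·255)/249 = -365/249.
Residuals: -85/249, -37/249, 11/249, 404/249, -46/249, -247/249; SSR = 944/249.

SSR = 3.791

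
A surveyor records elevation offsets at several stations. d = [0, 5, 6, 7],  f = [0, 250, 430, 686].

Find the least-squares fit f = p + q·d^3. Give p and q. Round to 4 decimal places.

With design matrix A, AᵀA = [[4, 684]; [684, 179930]] and Aᵀf = [1366, 359428]ᵀ.
det = 4·179930 − 684² = 251864.
p = (1366·179930 − 684·359428)/251864 = -847/3314; q = (4·359428 − 684·1366)/251864 = 62921/31483.

p = -0.2556, q = 1.9986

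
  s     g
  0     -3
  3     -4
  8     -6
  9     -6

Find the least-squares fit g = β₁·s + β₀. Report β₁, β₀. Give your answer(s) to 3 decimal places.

β₁ = -0.352, β₀ = -2.991

Setting ∂/∂β₁ … = 0 gives: 154·β₁ + 20·β₀ = -114;  20·β₁ + 4·β₀ = -19.
(Σs·s = 154, Σs = 20, Σ1 = 4, Σs·g = -114, Σg = -19.)
Eliminating β₀: 4·(row 1) − 20·(row 2) gives 216·β₁ = 4·(-114) − 20·(-19) = -76, so β₁ = -19/54.
Then β₀ = ((-19) − 20·(-19/54))/4 = -323/108.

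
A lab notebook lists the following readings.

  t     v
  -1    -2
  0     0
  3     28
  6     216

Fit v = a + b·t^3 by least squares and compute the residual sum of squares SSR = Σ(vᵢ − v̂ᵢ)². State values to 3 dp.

Compute the Gram sums: Σ1 = 4, Σt^3 = 242, Σt^3·t^3 = 47386.
For Mᵀv: Σv = 242, Σt^3·v = 47414.
MᵀM·[a, b]ᵀ = Mᵀv becomes [[4, 242]; [242, 47386]]·[a, b]ᵀ = [242, 47414]ᵀ.
Eliminating b: 47386·(row 1) − 242·(row 2) gives 130980·a = 47386·242 − 242·47414 = -6776, so a = -1694/32745.
Then b = (47414 − 242·(-1694/32745))/47386 = 32773/32745.
Residuals: -10341/10915, 1694/32745, 33683/32745, -4354/32745; SSR = 64706/32745.

SSR = 1.976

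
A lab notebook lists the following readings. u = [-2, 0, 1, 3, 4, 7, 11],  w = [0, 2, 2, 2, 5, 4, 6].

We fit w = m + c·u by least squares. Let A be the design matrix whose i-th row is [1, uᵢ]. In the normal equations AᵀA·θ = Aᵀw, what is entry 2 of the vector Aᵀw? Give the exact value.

Entry 2 ↔ basis u, so (Aᵀw)_{2} = Σᵢ (u)·wᵢ = (-2)·(0) + (0)·(2) + (1)·(2) + (3)·(2) + (4)·(5) + (7)·(4) + (11)·(6) = 122.

122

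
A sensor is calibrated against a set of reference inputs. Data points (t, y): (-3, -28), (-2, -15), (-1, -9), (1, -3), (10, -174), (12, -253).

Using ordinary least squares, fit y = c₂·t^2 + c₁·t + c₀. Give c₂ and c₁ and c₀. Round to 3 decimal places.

c₂ = -1.914, c₁ = 2.182, c₀ = -3.884

Setting ∂/∂c₂ … = 0 gives: 30835·c₂ + 2693·c₁ + 259·c₀ = -54156;  2693·c₂ + 259·c₁ + 17·c₀ = -4656;  259·c₂ + 17·c₁ + 6·c₀ = -482.
(Σt^2·t^2 = 30835, Σt^2·t = 2693, Σt^2 = 259, Σt·t = 259, Σt = 17, Σ1 = 6, Σt^2·y = -54156, Σt·y = -4656, Σy = -482.)
Solving the 3×3 system (Gaussian elimination) gives c₂ = -58491/30556, c₁ = 333301/152780, c₀ = -148343/38195.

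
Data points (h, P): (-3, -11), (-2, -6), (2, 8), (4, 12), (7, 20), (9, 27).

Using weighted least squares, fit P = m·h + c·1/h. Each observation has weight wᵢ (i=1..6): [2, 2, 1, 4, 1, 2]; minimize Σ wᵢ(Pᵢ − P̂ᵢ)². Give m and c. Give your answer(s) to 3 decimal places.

m = 2.939, c = 2.309

Sums needed: Σwᵢ·h·h = 305, Σwᵢ·h·1/h = 12, Σwᵢ·1/h·1/h = 5030/3969.
And Σwᵢ·h·P = 924, Σwᵢ·1/h·P = 802/21.
So MᵀWM·[m, c]ᵀ = MᵀWP: [[305, 12]; [12, 5030/3969]]·[m, c]ᵀ = [924, 802/21]ᵀ.
Eliminating c: (5030/3969)·(row 1) − 12·(row 2) gives (962614/3969)·m = (5030/3969)·924 − 12·(802/21) = 134704/189, so m = 1414392/481307.
Then c = ((802/21) − 12·(1414392/481307))/(5030/3969) = 1111509/481307.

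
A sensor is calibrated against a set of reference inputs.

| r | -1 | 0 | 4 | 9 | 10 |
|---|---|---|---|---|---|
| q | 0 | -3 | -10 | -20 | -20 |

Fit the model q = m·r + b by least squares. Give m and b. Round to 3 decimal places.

m = -1.846, b = -2.478

From the data, Σr·r = 198, Σr = 22, Σ1 = 5.
For Aᵀq: Σr·q = -420, Σq = -53.
AᵀA·[m, b]ᵀ = Aᵀq becomes [[198, 22]; [22, 5]]·[m, b]ᵀ = [-420, -53]ᵀ.
det = 198·5 − 22² = 506.
m = ((-420)·5 − 22·(-53))/506 = -467/253; b = (198·(-53) − 22·(-420))/506 = -57/23.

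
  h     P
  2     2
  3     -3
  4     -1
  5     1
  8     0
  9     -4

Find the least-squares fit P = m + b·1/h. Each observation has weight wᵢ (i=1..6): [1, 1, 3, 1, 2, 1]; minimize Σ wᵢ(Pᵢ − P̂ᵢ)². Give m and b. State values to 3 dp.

m = -2.101, b = 5.554

The normal equations are: 9·m + (193/90)·b = -7;  (193/90)·m + (40967/64800)·b = -179/180.
(Σwᵢ·1 = 9, Σwᵢ·1/h = 193/90, Σwᵢ·1/h·1/h = 40967/64800, Σwᵢ·P = -7, Σwᵢ·1/h·P = -179/180.)
Eliminating b: (40967/64800)·(row 1) − (193/90)·(row 2) gives (70711/64800)·m = (40967/64800)·(-7) − (193/90)·(-179/180) = -5503/2400, so m = -148581/70711.
Then b = ((-179/180) − (193/90)·(-148581/70711))/(40967/64800) = 392760/70711.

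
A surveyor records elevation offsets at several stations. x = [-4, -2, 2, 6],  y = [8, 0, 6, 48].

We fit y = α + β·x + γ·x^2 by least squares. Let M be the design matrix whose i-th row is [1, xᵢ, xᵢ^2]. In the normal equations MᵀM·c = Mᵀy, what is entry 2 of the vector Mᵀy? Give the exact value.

268

Entry 2 ↔ basis x, so (Mᵀy)_{2} = Σᵢ (x)·yᵢ = (-4)·(8) + (-2)·(0) + (2)·(6) + (6)·(48) = 268.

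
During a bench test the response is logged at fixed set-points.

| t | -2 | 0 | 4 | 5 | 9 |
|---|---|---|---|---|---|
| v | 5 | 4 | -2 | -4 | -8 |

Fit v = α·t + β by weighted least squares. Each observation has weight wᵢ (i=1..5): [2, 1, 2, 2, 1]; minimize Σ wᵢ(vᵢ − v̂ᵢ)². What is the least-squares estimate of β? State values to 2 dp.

Normal-equation sums: Σwᵢ·t·t = 171, Σwᵢ·t = 23, Σwᵢ·1 = 8.
For AᵀWv: Σwᵢ·t·v = -148, Σwᵢ·v = -6.
Normal equations: [[171, 23]; [23, 8]]·[α, β]ᵀ = [-148, -6]ᵀ.
det = 171·8 − 23² = 839.
α = ((-148)·8 − 23·(-6))/839 = -1046/839; β = (171·(-6) − 23·(-148))/839 = 2378/839.

β = 2.83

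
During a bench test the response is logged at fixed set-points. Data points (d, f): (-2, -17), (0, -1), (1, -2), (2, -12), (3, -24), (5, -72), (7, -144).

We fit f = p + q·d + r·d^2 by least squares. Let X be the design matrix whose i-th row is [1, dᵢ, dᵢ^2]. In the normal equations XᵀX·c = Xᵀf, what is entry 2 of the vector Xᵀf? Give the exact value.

Entry 2 ↔ basis d, so (Xᵀf)_{2} = Σᵢ (d)·fᵢ = (-2)·(-17) + (0)·(-1) + (1)·(-2) + (2)·(-12) + (3)·(-24) + (5)·(-72) + (7)·(-144) = -1432.

-1432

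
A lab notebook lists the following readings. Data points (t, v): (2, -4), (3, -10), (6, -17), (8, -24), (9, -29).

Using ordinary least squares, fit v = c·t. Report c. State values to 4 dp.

The normal system XᵀX·[c]ᵀ = Xᵀv is [[194]]·[c]ᵀ = [-593]ᵀ.
c = (-593)/194 = -3.0567.

c = -3.0567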